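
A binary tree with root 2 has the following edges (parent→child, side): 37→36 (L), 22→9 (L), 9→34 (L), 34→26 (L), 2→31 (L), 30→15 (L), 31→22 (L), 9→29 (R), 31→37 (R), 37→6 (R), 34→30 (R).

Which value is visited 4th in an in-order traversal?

In-order visits the left subtree, then the node, then the right subtree.
At 2: go left to 31.
  At 31: go left to 22.
    At 22: go left to 9.
      At 9: go left to 34.
        At 34: go left to 26.
          26 is a leaf — visit 26.
        Visit 34.
        At 34: go right to 30.
          At 30: go left to 15.
            15 is a leaf — visit 15.
          Visit 30.
          At 30: no right child.
      Visit 9.
      At 9: go right to 29.
        29 is a leaf — visit 29.
    Visit 22.
    At 22: no right child.
  Visit 31.
  At 31: go right to 37.
    At 37: go left to 36.
      36 is a leaf — visit 36.
    Visit 37.
    At 37: go right to 6.
      6 is a leaf — visit 6.
Visit 2.
At 2: no right child.
Full in-order sequence: 26, 34, 15, 30, 9, 29, 22, 31, 36, 37, 6, 2.

30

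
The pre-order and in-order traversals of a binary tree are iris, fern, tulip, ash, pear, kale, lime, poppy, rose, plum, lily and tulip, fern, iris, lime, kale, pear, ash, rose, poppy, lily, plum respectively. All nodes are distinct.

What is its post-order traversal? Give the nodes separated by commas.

The first element of pre-order is the root; it splits in-order into left and right subtrees.
Root iris: left subtree has 2 nodes {tulip, fern}, right has 8 {lime, kale, pear, ash, rose, poppy, lily, plum}.
  Root fern: left subtree has 1 node {tulip}, right has 0 { }.
  Root ash: left subtree has 3 nodes {lime, kale, pear}, right has 4 {rose, poppy, lily, plum}.
    Root pear: left subtree has 2 nodes {lime, kale}, right has 0 { }.
      Root kale: left subtree has 1 node {lime}, right has 0 { }.
    Root poppy: left subtree has 1 node {rose}, right has 2 {lily, plum}.
      Root plum: left subtree has 1 node {lily}, right has 0 { }.

tulip, fern, lime, kale, pear, rose, lily, plum, poppy, ash, iris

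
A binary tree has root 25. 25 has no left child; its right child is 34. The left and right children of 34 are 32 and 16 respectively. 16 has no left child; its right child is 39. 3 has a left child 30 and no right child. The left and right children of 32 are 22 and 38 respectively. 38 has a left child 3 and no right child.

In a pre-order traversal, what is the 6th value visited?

Pre-order visits the node, then its left subtree, then its right subtree.
Visit 25.
At 25: no left child.
At 25: go right to 34.
  Visit 34.
  At 34: go left to 32.
    Visit 32.
    At 32: go left to 22.
      22 is a leaf — visit 22.
    At 32: go right to 38.
      Visit 38.
      At 38: go left to 3.
        Visit 3.
        At 3: go left to 30.
          30 is a leaf — visit 30.
        At 3: no right child.
      At 38: no right child.
  At 34: go right to 16.
    Visit 16.
    At 16: no left child.
    At 16: go right to 39.
      39 is a leaf — visit 39.
Full pre-order sequence: 25, 34, 32, 22, 38, 3, 30, 16, 39.

3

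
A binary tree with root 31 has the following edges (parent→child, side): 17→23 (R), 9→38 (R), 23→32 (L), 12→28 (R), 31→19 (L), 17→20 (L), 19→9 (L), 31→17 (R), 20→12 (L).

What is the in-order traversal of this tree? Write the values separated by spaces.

In-order visits the left subtree, then the node, then the right subtree.
At 31: go left to 19.
  At 19: go left to 9.
    At 9: no left child.
    Visit 9.
    At 9: go right to 38.
      38 is a leaf — visit 38.
  Visit 19.
  At 19: no right child.
Visit 31.
At 31: go right to 17.
  At 17: go left to 20.
    At 20: go left to 12.
      At 12: no left child.
      Visit 12.
      At 12: go right to 28.
        28 is a leaf — visit 28.
    Visit 20.
    At 20: no right child.
  Visit 17.
  At 17: go right to 23.
    At 23: go left to 32.
      32 is a leaf — visit 32.
    Visit 23.
    At 23: no right child.

9 38 19 31 12 28 20 17 32 23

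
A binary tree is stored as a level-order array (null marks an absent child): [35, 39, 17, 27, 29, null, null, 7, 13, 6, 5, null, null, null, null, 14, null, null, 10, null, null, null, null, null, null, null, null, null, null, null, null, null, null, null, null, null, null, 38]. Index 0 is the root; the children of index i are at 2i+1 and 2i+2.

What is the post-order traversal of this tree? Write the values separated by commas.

14, 7, 38, 10, 13, 27, 6, 5, 29, 39, 17, 35

Post-order visits the left subtree, then the right subtree, then the node.
At 35: go left to 39.
  At 39: go left to 27.
    At 27: go left to 7.
      At 7: go left to 14.
        14 is a leaf — visit 14.
      At 7: no right child.
      Visit 7.
    At 27: go right to 13.
      At 13: no left child.
      At 13: go right to 10.
        At 10: go left to 38.
          38 is a leaf — visit 38.
        At 10: no right child.
        Visit 10.
      Visit 13.
    Visit 27.
  At 39: go right to 29.
    At 29: go left to 6.
      6 is a leaf — visit 6.
    At 29: go right to 5.
      5 is a leaf — visit 5.
    Visit 29.
  Visit 39.
At 35: go right to 17.
  17 is a leaf — visit 17.
Visit 35.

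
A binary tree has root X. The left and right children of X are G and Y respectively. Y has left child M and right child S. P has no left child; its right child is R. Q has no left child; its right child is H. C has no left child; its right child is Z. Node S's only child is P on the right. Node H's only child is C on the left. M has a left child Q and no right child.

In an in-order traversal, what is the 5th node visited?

In-order visits the left subtree, then the node, then the right subtree.
At X: go left to G.
  G is a leaf — visit G.
Visit X.
At X: go right to Y.
  At Y: go left to M.
    At M: go left to Q.
      At Q: no left child.
      Visit Q.
      At Q: go right to H.
        At H: go left to C.
          At C: no left child.
          Visit C.
          At C: go right to Z.
            Z is a leaf — visit Z.
        Visit H.
        At H: no right child.
    Visit M.
    At M: no right child.
  Visit Y.
  At Y: go right to S.
    At S: no left child.
    Visit S.
    At S: go right to P.
      At P: no left child.
      Visit P.
      At P: go right to R.
        R is a leaf — visit R.
Full in-order sequence: G, X, Q, C, Z, H, M, Y, S, P, R.

Z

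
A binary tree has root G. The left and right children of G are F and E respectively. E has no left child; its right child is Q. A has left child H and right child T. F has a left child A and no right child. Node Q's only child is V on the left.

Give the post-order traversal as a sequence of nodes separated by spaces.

H T A F V Q E G

Post-order visits the left subtree, then the right subtree, then the node.
At G: go left to F.
  At F: go left to A.
    At A: go left to H.
      H is a leaf — visit H.
    At A: go right to T.
      T is a leaf — visit T.
    Visit A.
  At F: no right child.
  Visit F.
At G: go right to E.
  At E: no left child.
  At E: go right to Q.
    At Q: go left to V.
      V is a leaf — visit V.
    At Q: no right child.
    Visit Q.
  Visit E.
Visit G.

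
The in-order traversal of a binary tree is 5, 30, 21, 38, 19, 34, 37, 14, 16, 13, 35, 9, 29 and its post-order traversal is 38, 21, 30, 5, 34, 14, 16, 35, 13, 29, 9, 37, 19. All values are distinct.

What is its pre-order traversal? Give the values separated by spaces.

19 5 30 21 38 37 34 9 13 16 14 35 29

The last element of post-order is the root; it splits in-order into left and right subtrees.
Root 19: left subtree has 4 nodes {5, 30, 21, 38}, right has 8 {34, 37, 14, 16, 13, 35, 9, 29}.
  Root 5: left subtree has 0 nodes { }, right has 3 {30, 21, 38}.
    Root 30: left subtree has 0 nodes { }, right has 2 {21, 38}.
      Root 21: left subtree has 0 nodes { }, right has 1 {38}.
  Root 37: left subtree has 1 node {34}, right has 6 {14, 16, 13, 35, 9, 29}.
    Root 9: left subtree has 4 nodes {14, 16, 13, 35}, right has 1 {29}.
      Root 13: left subtree has 2 nodes {14, 16}, right has 1 {35}.
        Root 16: left subtree has 1 node {14}, right has 0 { }.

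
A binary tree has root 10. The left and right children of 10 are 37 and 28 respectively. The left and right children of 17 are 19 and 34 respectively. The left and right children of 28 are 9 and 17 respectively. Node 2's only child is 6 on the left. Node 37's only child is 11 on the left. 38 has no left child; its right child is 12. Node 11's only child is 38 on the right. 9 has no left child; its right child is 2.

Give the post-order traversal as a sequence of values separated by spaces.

12 38 11 37 6 2 9 19 34 17 28 10

Post-order visits the left subtree, then the right subtree, then the node.
At 10: go left to 37.
  At 37: go left to 11.
    At 11: no left child.
    At 11: go right to 38.
      At 38: no left child.
      At 38: go right to 12.
        12 is a leaf — visit 12.
      Visit 38.
    Visit 11.
  At 37: no right child.
  Visit 37.
At 10: go right to 28.
  At 28: go left to 9.
    At 9: no left child.
    At 9: go right to 2.
      At 2: go left to 6.
        6 is a leaf — visit 6.
      At 2: no right child.
      Visit 2.
    Visit 9.
  At 28: go right to 17.
    At 17: go left to 19.
      19 is a leaf — visit 19.
    At 17: go right to 34.
      34 is a leaf — visit 34.
    Visit 17.
  Visit 28.
Visit 10.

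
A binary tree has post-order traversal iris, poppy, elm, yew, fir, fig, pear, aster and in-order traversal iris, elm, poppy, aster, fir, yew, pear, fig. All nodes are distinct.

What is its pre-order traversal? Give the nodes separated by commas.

The last element of post-order is the root; it splits in-order into left and right subtrees.
Root aster: left subtree has 3 nodes {iris, elm, poppy}, right has 4 {fir, yew, pear, fig}.
  Root elm: left subtree has 1 node {iris}, right has 1 {poppy}.
  Root pear: left subtree has 2 nodes {fir, yew}, right has 1 {fig}.
    Root fir: left subtree has 0 nodes { }, right has 1 {yew}.

aster, elm, iris, poppy, pear, fir, yew, fig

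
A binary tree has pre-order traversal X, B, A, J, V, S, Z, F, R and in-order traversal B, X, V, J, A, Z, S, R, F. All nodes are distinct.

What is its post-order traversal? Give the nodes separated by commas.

The first element of pre-order is the root; it splits in-order into left and right subtrees.
Root X: left subtree has 1 node {B}, right has 7 {V, J, A, Z, S, R, F}.
  Root A: left subtree has 2 nodes {V, J}, right has 4 {Z, S, R, F}.
    Root J: left subtree has 1 node {V}, right has 0 { }.
    Root S: left subtree has 1 node {Z}, right has 2 {R, F}.
      Root F: left subtree has 1 node {R}, right has 0 { }.

B, V, J, Z, R, F, S, A, X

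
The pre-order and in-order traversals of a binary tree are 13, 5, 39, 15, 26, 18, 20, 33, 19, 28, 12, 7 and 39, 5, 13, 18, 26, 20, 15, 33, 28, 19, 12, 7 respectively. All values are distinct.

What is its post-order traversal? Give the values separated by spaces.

The first element of pre-order is the root; it splits in-order into left and right subtrees.
Root 13: left subtree has 2 nodes {39, 5}, right has 9 {18, 26, 20, 15, 33, 28, 19, 12, 7}.
  Root 5: left subtree has 1 node {39}, right has 0 { }.
  Root 15: left subtree has 3 nodes {18, 26, 20}, right has 5 {33, 28, 19, 12, 7}.
    Root 26: left subtree has 1 node {18}, right has 1 {20}.
    Root 33: left subtree has 0 nodes { }, right has 4 {28, 19, 12, 7}.
      Root 19: left subtree has 1 node {28}, right has 2 {12, 7}.
        Root 12: left subtree has 0 nodes { }, right has 1 {7}.

39 5 18 20 26 28 7 12 19 33 15 13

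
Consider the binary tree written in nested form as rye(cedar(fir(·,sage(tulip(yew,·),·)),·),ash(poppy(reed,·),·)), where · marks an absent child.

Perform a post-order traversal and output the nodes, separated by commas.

yew, tulip, sage, fir, cedar, reed, poppy, ash, rye

Post-order visits the left subtree, then the right subtree, then the node.
At rye: go left to cedar.
  At cedar: go left to fir.
    At fir: no left child.
    At fir: go right to sage.
      At sage: go left to tulip.
        At tulip: go left to yew.
          yew is a leaf — visit yew.
        At tulip: no right child.
        Visit tulip.
      At sage: no right child.
      Visit sage.
    Visit fir.
  At cedar: no right child.
  Visit cedar.
At rye: go right to ash.
  At ash: go left to poppy.
    At poppy: go left to reed.
      reed is a leaf — visit reed.
    At poppy: no right child.
    Visit poppy.
  At ash: no right child.
  Visit ash.
Visit rye.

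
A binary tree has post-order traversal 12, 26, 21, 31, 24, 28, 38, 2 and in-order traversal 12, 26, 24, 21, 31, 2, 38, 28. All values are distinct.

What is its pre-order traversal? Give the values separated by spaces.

2 24 26 12 31 21 38 28

The last element of post-order is the root; it splits in-order into left and right subtrees.
Root 2: left subtree has 5 nodes {12, 26, 24, 21, 31}, right has 2 {38, 28}.
  Root 24: left subtree has 2 nodes {12, 26}, right has 2 {21, 31}.
    Root 26: left subtree has 1 node {12}, right has 0 { }.
    Root 31: left subtree has 1 node {21}, right has 0 { }.
  Root 38: left subtree has 0 nodes { }, right has 1 {28}.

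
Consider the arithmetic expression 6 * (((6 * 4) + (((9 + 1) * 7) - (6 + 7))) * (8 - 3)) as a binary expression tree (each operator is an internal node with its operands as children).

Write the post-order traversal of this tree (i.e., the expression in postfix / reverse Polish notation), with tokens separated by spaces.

6 6 4 * 9 1 + 7 * 6 7 + - + 8 3 - * *

Post-order on an expression tree gives postfix notation: for each operator, emit left operand, right operand, then the operator.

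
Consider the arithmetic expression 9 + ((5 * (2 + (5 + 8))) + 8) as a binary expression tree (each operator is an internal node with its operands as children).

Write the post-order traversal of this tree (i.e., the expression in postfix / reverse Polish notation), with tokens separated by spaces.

9 5 2 5 8 + + * 8 + +

Post-order on an expression tree gives postfix notation: for each operator, emit left operand, right operand, then the operator.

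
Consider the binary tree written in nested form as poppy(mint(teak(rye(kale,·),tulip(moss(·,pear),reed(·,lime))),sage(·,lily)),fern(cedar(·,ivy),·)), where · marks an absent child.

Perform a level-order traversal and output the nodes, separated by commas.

Level-order visits nodes level by level from the root, left to right within each level.
Level 0: poppy
Level 1: mint, fern
Level 2: teak, sage, cedar
Level 3: rye, tulip, lily, ivy
Level 4: kale, moss, reed
Level 5: pear, lime

poppy, mint, fern, teak, sage, cedar, rye, tulip, lily, ivy, kale, moss, reed, pear, lime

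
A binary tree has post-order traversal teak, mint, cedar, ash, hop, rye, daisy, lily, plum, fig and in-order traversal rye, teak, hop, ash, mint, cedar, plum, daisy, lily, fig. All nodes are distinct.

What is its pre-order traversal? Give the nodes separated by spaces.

fig plum rye hop teak ash cedar mint lily daisy

The last element of post-order is the root; it splits in-order into left and right subtrees.
Root fig: left subtree has 9 nodes {rye, teak, hop, ash, mint, cedar, plum, daisy, lily}, right has 0 { }.
  Root plum: left subtree has 6 nodes {rye, teak, hop, ash, mint, cedar}, right has 2 {daisy, lily}.
    Root rye: left subtree has 0 nodes { }, right has 5 {teak, hop, ash, mint, cedar}.
      Root hop: left subtree has 1 node {teak}, right has 3 {ash, mint, cedar}.
        Root ash: left subtree has 0 nodes { }, right has 2 {mint, cedar}.
          Root cedar: left subtree has 1 node {mint}, right has 0 { }.
    Root lily: left subtree has 1 node {daisy}, right has 0 { }.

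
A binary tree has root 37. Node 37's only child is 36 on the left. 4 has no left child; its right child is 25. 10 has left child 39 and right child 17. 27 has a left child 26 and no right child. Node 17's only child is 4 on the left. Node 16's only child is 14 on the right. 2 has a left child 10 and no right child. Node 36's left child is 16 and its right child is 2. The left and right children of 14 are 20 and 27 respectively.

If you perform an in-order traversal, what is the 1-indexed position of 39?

In-order visits the left subtree, then the node, then the right subtree.
At 37: go left to 36.
  At 36: go left to 16.
    At 16: no left child.
    Visit 16.
    At 16: go right to 14.
      At 14: go left to 20.
        20 is a leaf — visit 20.
      Visit 14.
      At 14: go right to 27.
        At 27: go left to 26.
          26 is a leaf — visit 26.
        Visit 27.
        At 27: no right child.
  Visit 36.
  At 36: go right to 2.
    At 2: go left to 10.
      At 10: go left to 39.
        39 is a leaf — visit 39.
      Visit 10.
      At 10: go right to 17.
        At 17: go left to 4.
          At 4: no left child.
          Visit 4.
          At 4: go right to 25.
            25 is a leaf — visit 25.
        Visit 17.
        At 17: no right child.
    Visit 2.
    At 2: no right child.
Visit 37.
At 37: no right child.
Full in-order sequence: 16, 20, 14, 26, 27, 36, 39, 10, 4, 25, 17, 2, 37.

7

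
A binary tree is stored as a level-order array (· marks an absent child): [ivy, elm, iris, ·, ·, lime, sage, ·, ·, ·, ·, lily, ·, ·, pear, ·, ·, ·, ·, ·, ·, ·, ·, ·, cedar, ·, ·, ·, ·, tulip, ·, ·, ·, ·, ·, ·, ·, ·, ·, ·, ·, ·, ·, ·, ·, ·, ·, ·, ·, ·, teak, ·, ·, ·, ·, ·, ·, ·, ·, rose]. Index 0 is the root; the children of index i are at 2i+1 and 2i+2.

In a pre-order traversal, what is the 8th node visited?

sage

Pre-order visits the node, then its left subtree, then its right subtree.
Visit ivy.
At ivy: go left to elm.
  elm is a leaf — visit elm.
At ivy: go right to iris.
  Visit iris.
  At iris: go left to lime.
    Visit lime.
    At lime: go left to lily.
      Visit lily.
      At lily: no left child.
      At lily: go right to cedar.
        Visit cedar.
        At cedar: no left child.
        At cedar: go right to teak.
          teak is a leaf — visit teak.
    At lime: no right child.
  At iris: go right to sage.
    Visit sage.
    At sage: no left child.
    At sage: go right to pear.
      Visit pear.
      At pear: go left to tulip.
        Visit tulip.
        At tulip: go left to rose.
          rose is a leaf — visit rose.
        At tulip: no right child.
      At pear: no right child.
Full pre-order sequence: ivy, elm, iris, lime, lily, cedar, teak, sage, pear, tulip, rose.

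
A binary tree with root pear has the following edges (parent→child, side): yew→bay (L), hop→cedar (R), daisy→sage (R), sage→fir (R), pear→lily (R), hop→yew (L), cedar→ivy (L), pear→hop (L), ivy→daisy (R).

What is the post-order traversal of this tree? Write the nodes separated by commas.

bay, yew, fir, sage, daisy, ivy, cedar, hop, lily, pear

Post-order visits the left subtree, then the right subtree, then the node.
At pear: go left to hop.
  At hop: go left to yew.
    At yew: go left to bay.
      bay is a leaf — visit bay.
    At yew: no right child.
    Visit yew.
  At hop: go right to cedar.
    At cedar: go left to ivy.
      At ivy: no left child.
      At ivy: go right to daisy.
        At daisy: no left child.
        At daisy: go right to sage.
          At sage: no left child.
          At sage: go right to fir.
            fir is a leaf — visit fir.
          Visit sage.
        Visit daisy.
      Visit ivy.
    At cedar: no right child.
    Visit cedar.
  Visit hop.
At pear: go right to lily.
  lily is a leaf — visit lily.
Visit pear.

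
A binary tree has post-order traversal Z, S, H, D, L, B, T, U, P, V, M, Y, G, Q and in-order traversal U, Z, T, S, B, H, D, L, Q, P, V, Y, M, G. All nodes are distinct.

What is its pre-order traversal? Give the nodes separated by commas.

The last element of post-order is the root; it splits in-order into left and right subtrees.
Root Q: left subtree has 8 nodes {U, Z, T, S, B, H, D, L}, right has 5 {P, V, Y, M, G}.
  Root U: left subtree has 0 nodes { }, right has 7 {Z, T, S, B, H, D, L}.
    Root T: left subtree has 1 node {Z}, right has 5 {S, B, H, D, L}.
      Root B: left subtree has 1 node {S}, right has 3 {H, D, L}.
        Root L: left subtree has 2 nodes {H, D}, right has 0 { }.
          Root D: left subtree has 1 node {H}, right has 0 { }.
  Root G: left subtree has 4 nodes {P, V, Y, M}, right has 0 { }.
    Root Y: left subtree has 2 nodes {P, V}, right has 1 {M}.
      Root V: left subtree has 1 node {P}, right has 0 { }.

Q, U, T, Z, B, S, L, D, H, G, Y, V, P, M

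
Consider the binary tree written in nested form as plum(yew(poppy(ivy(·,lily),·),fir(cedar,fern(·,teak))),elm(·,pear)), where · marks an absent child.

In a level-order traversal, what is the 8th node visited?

Level-order visits nodes level by level from the root, left to right within each level.
Level 0: plum
Level 1: yew, elm
Level 2: poppy, fir, pear
Level 3: ivy, cedar, fern
Level 4: lily, teak
Full level-order sequence: plum, yew, elm, poppy, fir, pear, ivy, cedar, fern, lily, teak.

cedar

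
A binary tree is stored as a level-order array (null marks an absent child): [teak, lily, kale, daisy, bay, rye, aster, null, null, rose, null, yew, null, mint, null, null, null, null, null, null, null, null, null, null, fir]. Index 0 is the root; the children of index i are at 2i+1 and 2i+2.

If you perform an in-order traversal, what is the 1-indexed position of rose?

3

In-order visits the left subtree, then the node, then the right subtree.
At teak: go left to lily.
  At lily: go left to daisy.
    daisy is a leaf — visit daisy.
  Visit lily.
  At lily: go right to bay.
    At bay: go left to rose.
      rose is a leaf — visit rose.
    Visit bay.
    At bay: no right child.
Visit teak.
At teak: go right to kale.
  At kale: go left to rye.
    At rye: go left to yew.
      At yew: no left child.
      Visit yew.
      At yew: go right to fir.
        fir is a leaf — visit fir.
    Visit rye.
    At rye: no right child.
  Visit kale.
  At kale: go right to aster.
    At aster: go left to mint.
      mint is a leaf — visit mint.
    Visit aster.
    At aster: no right child.
Full in-order sequence: daisy, lily, rose, bay, teak, yew, fir, rye, kale, mint, aster.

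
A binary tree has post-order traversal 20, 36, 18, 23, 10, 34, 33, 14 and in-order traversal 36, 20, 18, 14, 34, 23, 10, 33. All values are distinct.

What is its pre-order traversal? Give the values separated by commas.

14, 18, 36, 20, 33, 34, 10, 23

The last element of post-order is the root; it splits in-order into left and right subtrees.
Root 14: left subtree has 3 nodes {36, 20, 18}, right has 4 {34, 23, 10, 33}.
  Root 18: left subtree has 2 nodes {36, 20}, right has 0 { }.
    Root 36: left subtree has 0 nodes { }, right has 1 {20}.
  Root 33: left subtree has 3 nodes {34, 23, 10}, right has 0 { }.
    Root 34: left subtree has 0 nodes { }, right has 2 {23, 10}.
      Root 10: left subtree has 1 node {23}, right has 0 { }.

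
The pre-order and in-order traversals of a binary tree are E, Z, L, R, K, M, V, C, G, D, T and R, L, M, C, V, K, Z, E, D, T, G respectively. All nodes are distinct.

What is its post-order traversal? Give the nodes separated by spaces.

The first element of pre-order is the root; it splits in-order into left and right subtrees.
Root E: left subtree has 7 nodes {R, L, M, C, V, K, Z}, right has 3 {D, T, G}.
  Root Z: left subtree has 6 nodes {R, L, M, C, V, K}, right has 0 { }.
    Root L: left subtree has 1 node {R}, right has 4 {M, C, V, K}.
      Root K: left subtree has 3 nodes {M, C, V}, right has 0 { }.
        Root M: left subtree has 0 nodes { }, right has 2 {C, V}.
          Root V: left subtree has 1 node {C}, right has 0 { }.
  Root G: left subtree has 2 nodes {D, T}, right has 0 { }.
    Root D: left subtree has 0 nodes { }, right has 1 {T}.

R C V M K L Z T D G E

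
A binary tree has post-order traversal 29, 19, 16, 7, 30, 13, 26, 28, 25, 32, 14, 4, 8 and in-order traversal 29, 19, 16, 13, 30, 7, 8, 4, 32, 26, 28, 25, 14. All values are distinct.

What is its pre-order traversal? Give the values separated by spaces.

8 13 16 19 29 30 7 4 14 32 25 28 26

The last element of post-order is the root; it splits in-order into left and right subtrees.
Root 8: left subtree has 6 nodes {29, 19, 16, 13, 30, 7}, right has 6 {4, 32, 26, 28, 25, 14}.
  Root 13: left subtree has 3 nodes {29, 19, 16}, right has 2 {30, 7}.
    Root 16: left subtree has 2 nodes {29, 19}, right has 0 { }.
      Root 19: left subtree has 1 node {29}, right has 0 { }.
    Root 30: left subtree has 0 nodes { }, right has 1 {7}.
  Root 4: left subtree has 0 nodes { }, right has 5 {32, 26, 28, 25, 14}.
    Root 14: left subtree has 4 nodes {32, 26, 28, 25}, right has 0 { }.
      Root 32: left subtree has 0 nodes { }, right has 3 {26, 28, 25}.
        Root 25: left subtree has 2 nodes {26, 28}, right has 0 { }.
          Root 28: left subtree has 1 node {26}, right has 0 { }.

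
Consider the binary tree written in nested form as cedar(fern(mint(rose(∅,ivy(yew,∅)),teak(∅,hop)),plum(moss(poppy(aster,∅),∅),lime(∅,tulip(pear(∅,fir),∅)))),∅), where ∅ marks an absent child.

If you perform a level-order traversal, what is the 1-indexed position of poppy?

11

Level-order visits nodes level by level from the root, left to right within each level.
Level 0: cedar
Level 1: fern
Level 2: mint, plum
Level 3: rose, teak, moss, lime
Level 4: ivy, hop, poppy, tulip
Level 5: yew, aster, pear
Level 6: fir
Full level-order sequence: cedar, fern, mint, plum, rose, teak, moss, lime, ivy, hop, poppy, tulip, yew, aster, pear, fir.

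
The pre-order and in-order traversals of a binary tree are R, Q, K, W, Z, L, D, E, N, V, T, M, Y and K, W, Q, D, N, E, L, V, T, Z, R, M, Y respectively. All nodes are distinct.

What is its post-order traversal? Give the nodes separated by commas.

The first element of pre-order is the root; it splits in-order into left and right subtrees.
Root R: left subtree has 10 nodes {K, W, Q, D, N, E, L, V, T, Z}, right has 2 {M, Y}.
  Root Q: left subtree has 2 nodes {K, W}, right has 7 {D, N, E, L, V, T, Z}.
    Root K: left subtree has 0 nodes { }, right has 1 {W}.
    Root Z: left subtree has 6 nodes {D, N, E, L, V, T}, right has 0 { }.
      Root L: left subtree has 3 nodes {D, N, E}, right has 2 {V, T}.
        Root D: left subtree has 0 nodes { }, right has 2 {N, E}.
          Root E: left subtree has 1 node {N}, right has 0 { }.
        Root V: left subtree has 0 nodes { }, right has 1 {T}.
  Root M: left subtree has 0 nodes { }, right has 1 {Y}.

W, K, N, E, D, T, V, L, Z, Q, Y, M, R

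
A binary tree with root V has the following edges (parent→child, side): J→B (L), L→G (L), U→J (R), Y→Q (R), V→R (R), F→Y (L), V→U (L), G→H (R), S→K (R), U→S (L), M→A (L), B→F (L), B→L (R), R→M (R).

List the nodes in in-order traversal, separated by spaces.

S K U Y Q F B G H L J V R A M

In-order visits the left subtree, then the node, then the right subtree.
At V: go left to U.
  At U: go left to S.
    At S: no left child.
    Visit S.
    At S: go right to K.
      K is a leaf — visit K.
  Visit U.
  At U: go right to J.
    At J: go left to B.
      At B: go left to F.
        At F: go left to Y.
          At Y: no left child.
          Visit Y.
          At Y: go right to Q.
            Q is a leaf — visit Q.
        Visit F.
        At F: no right child.
      Visit B.
      At B: go right to L.
        At L: go left to G.
          At G: no left child.
          Visit G.
          At G: go right to H.
            H is a leaf — visit H.
        Visit L.
        At L: no right child.
    Visit J.
    At J: no right child.
Visit V.
At V: go right to R.
  At R: no left child.
  Visit R.
  At R: go right to M.
    At M: go left to A.
      A is a leaf — visit A.
    Visit M.
    At M: no right child.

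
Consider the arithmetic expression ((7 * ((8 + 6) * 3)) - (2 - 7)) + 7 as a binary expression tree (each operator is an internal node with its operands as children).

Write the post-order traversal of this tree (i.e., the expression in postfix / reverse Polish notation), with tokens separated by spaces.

7 8 6 + 3 * * 2 7 - - 7 +

Post-order on an expression tree gives postfix notation: for each operator, emit left operand, right operand, then the operator.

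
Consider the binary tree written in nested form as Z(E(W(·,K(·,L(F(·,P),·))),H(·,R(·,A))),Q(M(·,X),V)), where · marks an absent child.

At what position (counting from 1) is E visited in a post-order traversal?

Post-order visits the left subtree, then the right subtree, then the node.
At Z: go left to E.
  At E: go left to W.
    At W: no left child.
    At W: go right to K.
      At K: no left child.
      At K: go right to L.
        At L: go left to F.
          At F: no left child.
          At F: go right to P.
            P is a leaf — visit P.
          Visit F.
        At L: no right child.
        Visit L.
      Visit K.
    Visit W.
  At E: go right to H.
    At H: no left child.
    At H: go right to R.
      At R: no left child.
      At R: go right to A.
        A is a leaf — visit A.
      Visit R.
    Visit H.
  Visit E.
At Z: go right to Q.
  At Q: go left to M.
    At M: no left child.
    At M: go right to X.
      X is a leaf — visit X.
    Visit M.
  At Q: go right to V.
    V is a leaf — visit V.
  Visit Q.
Visit Z.
Full post-order sequence: P, F, L, K, W, A, R, H, E, X, M, V, Q, Z.

9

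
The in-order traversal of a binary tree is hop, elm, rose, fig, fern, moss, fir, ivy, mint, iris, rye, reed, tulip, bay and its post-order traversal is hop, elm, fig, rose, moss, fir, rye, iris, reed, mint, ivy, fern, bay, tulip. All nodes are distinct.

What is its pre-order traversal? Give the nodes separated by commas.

The last element of post-order is the root; it splits in-order into left and right subtrees.
Root tulip: left subtree has 12 nodes {hop, elm, rose, fig, fern, moss, fir, ivy, mint, iris, rye, reed}, right has 1 {bay}.
  Root fern: left subtree has 4 nodes {hop, elm, rose, fig}, right has 7 {moss, fir, ivy, mint, iris, rye, reed}.
    Root rose: left subtree has 2 nodes {hop, elm}, right has 1 {fig}.
      Root elm: left subtree has 1 node {hop}, right has 0 { }.
    Root ivy: left subtree has 2 nodes {moss, fir}, right has 4 {mint, iris, rye, reed}.
      Root fir: left subtree has 1 node {moss}, right has 0 { }.
      Root mint: left subtree has 0 nodes { }, right has 3 {iris, rye, reed}.
        Root reed: left subtree has 2 nodes {iris, rye}, right has 0 { }.
          Root iris: left subtree has 0 nodes { }, right has 1 {rye}.

tulip, fern, rose, elm, hop, fig, ivy, fir, moss, mint, reed, iris, rye, bay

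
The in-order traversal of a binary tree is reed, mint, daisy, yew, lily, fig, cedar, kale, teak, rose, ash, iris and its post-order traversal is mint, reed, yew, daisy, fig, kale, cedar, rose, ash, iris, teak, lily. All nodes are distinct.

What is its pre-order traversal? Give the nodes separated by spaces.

The last element of post-order is the root; it splits in-order into left and right subtrees.
Root lily: left subtree has 4 nodes {reed, mint, daisy, yew}, right has 7 {fig, cedar, kale, teak, rose, ash, iris}.
  Root daisy: left subtree has 2 nodes {reed, mint}, right has 1 {yew}.
    Root reed: left subtree has 0 nodes { }, right has 1 {mint}.
  Root teak: left subtree has 3 nodes {fig, cedar, kale}, right has 3 {rose, ash, iris}.
    Root cedar: left subtree has 1 node {fig}, right has 1 {kale}.
    Root iris: left subtree has 2 nodes {rose, ash}, right has 0 { }.
      Root ash: left subtree has 1 node {rose}, right has 0 { }.

lily daisy reed mint yew teak cedar fig kale iris ash rose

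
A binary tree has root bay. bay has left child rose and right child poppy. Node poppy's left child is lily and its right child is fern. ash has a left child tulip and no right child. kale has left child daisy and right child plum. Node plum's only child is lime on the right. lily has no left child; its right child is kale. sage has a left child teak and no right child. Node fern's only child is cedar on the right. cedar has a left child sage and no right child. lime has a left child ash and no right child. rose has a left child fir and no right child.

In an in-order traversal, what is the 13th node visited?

In-order visits the left subtree, then the node, then the right subtree.
At bay: go left to rose.
  At rose: go left to fir.
    fir is a leaf — visit fir.
  Visit rose.
  At rose: no right child.
Visit bay.
At bay: go right to poppy.
  At poppy: go left to lily.
    At lily: no left child.
    Visit lily.
    At lily: go right to kale.
      At kale: go left to daisy.
        daisy is a leaf — visit daisy.
      Visit kale.
      At kale: go right to plum.
        At plum: no left child.
        Visit plum.
        At plum: go right to lime.
          At lime: go left to ash.
            At ash: go left to tulip.
              tulip is a leaf — visit tulip.
            Visit ash.
            At ash: no right child.
          Visit lime.
          At lime: no right child.
  Visit poppy.
  At poppy: go right to fern.
    At fern: no left child.
    Visit fern.
    At fern: go right to cedar.
      At cedar: go left to sage.
        At sage: go left to teak.
          teak is a leaf — visit teak.
        Visit sage.
        At sage: no right child.
      Visit cedar.
      At cedar: no right child.
Full in-order sequence: fir, rose, bay, lily, daisy, kale, plum, tulip, ash, lime, poppy, fern, teak, sage, cedar.

teak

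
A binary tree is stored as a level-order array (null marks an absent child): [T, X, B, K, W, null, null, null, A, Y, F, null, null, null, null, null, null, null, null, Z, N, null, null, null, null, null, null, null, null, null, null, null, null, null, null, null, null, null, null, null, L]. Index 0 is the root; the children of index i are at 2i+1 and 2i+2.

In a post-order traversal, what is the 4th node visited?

Post-order visits the left subtree, then the right subtree, then the node.
At T: go left to X.
  At X: go left to K.
    At K: no left child.
    At K: go right to A.
      A is a leaf — visit A.
    Visit K.
  At X: go right to W.
    At W: go left to Y.
      At Y: go left to Z.
        At Z: no left child.
        At Z: go right to L.
          L is a leaf — visit L.
        Visit Z.
      At Y: go right to N.
        N is a leaf — visit N.
      Visit Y.
    At W: go right to F.
      F is a leaf — visit F.
    Visit W.
  Visit X.
At T: go right to B.
  B is a leaf — visit B.
Visit T.
Full post-order sequence: A, K, L, Z, N, Y, F, W, X, B, T.

Z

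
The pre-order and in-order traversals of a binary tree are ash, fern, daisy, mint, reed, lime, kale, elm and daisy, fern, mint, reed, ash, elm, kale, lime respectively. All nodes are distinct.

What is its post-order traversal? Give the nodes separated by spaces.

daisy reed mint fern elm kale lime ash

The first element of pre-order is the root; it splits in-order into left and right subtrees.
Root ash: left subtree has 4 nodes {daisy, fern, mint, reed}, right has 3 {elm, kale, lime}.
  Root fern: left subtree has 1 node {daisy}, right has 2 {mint, reed}.
    Root mint: left subtree has 0 nodes { }, right has 1 {reed}.
  Root lime: left subtree has 2 nodes {elm, kale}, right has 0 { }.
    Root kale: left subtree has 1 node {elm}, right has 0 { }.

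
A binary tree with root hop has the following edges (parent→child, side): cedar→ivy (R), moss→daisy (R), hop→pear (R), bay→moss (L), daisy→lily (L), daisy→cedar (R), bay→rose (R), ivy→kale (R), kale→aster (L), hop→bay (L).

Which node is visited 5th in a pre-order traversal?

lily

Pre-order visits the node, then its left subtree, then its right subtree.
Visit hop.
At hop: go left to bay.
  Visit bay.
  At bay: go left to moss.
    Visit moss.
    At moss: no left child.
    At moss: go right to daisy.
      Visit daisy.
      At daisy: go left to lily.
        lily is a leaf — visit lily.
      At daisy: go right to cedar.
        Visit cedar.
        At cedar: no left child.
        At cedar: go right to ivy.
          Visit ivy.
          At ivy: no left child.
          At ivy: go right to kale.
            Visit kale.
            At kale: go left to aster.
              aster is a leaf — visit aster.
            At kale: no right child.
  At bay: go right to rose.
    rose is a leaf — visit rose.
At hop: go right to pear.
  pear is a leaf — visit pear.
Full pre-order sequence: hop, bay, moss, daisy, lily, cedar, ivy, kale, aster, rose, pear.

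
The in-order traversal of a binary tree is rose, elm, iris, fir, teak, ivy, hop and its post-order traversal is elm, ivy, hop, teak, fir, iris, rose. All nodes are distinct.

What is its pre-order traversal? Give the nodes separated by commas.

The last element of post-order is the root; it splits in-order into left and right subtrees.
Root rose: left subtree has 0 nodes { }, right has 6 {elm, iris, fir, teak, ivy, hop}.
  Root iris: left subtree has 1 node {elm}, right has 4 {fir, teak, ivy, hop}.
    Root fir: left subtree has 0 nodes { }, right has 3 {teak, ivy, hop}.
      Root teak: left subtree has 0 nodes { }, right has 2 {ivy, hop}.
        Root hop: left subtree has 1 node {ivy}, right has 0 { }.

rose, iris, elm, fir, teak, hop, ivy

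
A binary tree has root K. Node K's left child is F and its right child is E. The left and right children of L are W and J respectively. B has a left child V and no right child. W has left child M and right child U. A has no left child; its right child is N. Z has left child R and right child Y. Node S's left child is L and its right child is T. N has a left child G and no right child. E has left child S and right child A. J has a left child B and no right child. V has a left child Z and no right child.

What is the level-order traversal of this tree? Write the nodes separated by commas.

Level-order visits nodes level by level from the root, left to right within each level.
Level 0: K
Level 1: F, E
Level 2: S, A
Level 3: L, T, N
Level 4: W, J, G
Level 5: M, U, B
Level 6: V
Level 7: Z
Level 8: R, Y

K, F, E, S, A, L, T, N, W, J, G, M, U, B, V, Z, R, Y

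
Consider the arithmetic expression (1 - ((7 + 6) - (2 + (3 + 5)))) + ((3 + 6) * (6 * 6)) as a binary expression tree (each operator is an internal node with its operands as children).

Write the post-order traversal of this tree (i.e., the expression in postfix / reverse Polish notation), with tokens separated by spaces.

Post-order on an expression tree gives postfix notation: for each operator, emit left operand, right operand, then the operator.

1 7 6 + 2 3 5 + + - - 3 6 + 6 6 * * +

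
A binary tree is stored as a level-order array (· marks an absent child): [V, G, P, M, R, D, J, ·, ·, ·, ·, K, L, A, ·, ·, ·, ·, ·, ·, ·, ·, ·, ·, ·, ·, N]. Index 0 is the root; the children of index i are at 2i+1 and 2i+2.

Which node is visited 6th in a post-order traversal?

Post-order visits the left subtree, then the right subtree, then the node.
At V: go left to G.
  At G: go left to M.
    M is a leaf — visit M.
  At G: go right to R.
    R is a leaf — visit R.
  Visit G.
At V: go right to P.
  At P: go left to D.
    At D: go left to K.
      K is a leaf — visit K.
    At D: go right to L.
      At L: no left child.
      At L: go right to N.
        N is a leaf — visit N.
      Visit L.
    Visit D.
  At P: go right to J.
    At J: go left to A.
      A is a leaf — visit A.
    At J: no right child.
    Visit J.
  Visit P.
Visit V.
Full post-order sequence: M, R, G, K, N, L, D, A, J, P, V.

L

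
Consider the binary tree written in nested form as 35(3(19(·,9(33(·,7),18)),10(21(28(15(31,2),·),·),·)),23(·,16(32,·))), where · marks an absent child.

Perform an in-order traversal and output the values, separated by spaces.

19 33 7 9 18 3 31 15 2 28 21 10 35 23 32 16

In-order visits the left subtree, then the node, then the right subtree.
At 35: go left to 3.
  At 3: go left to 19.
    At 19: no left child.
    Visit 19.
    At 19: go right to 9.
      At 9: go left to 33.
        At 33: no left child.
        Visit 33.
        At 33: go right to 7.
          7 is a leaf — visit 7.
      Visit 9.
      At 9: go right to 18.
        18 is a leaf — visit 18.
  Visit 3.
  At 3: go right to 10.
    At 10: go left to 21.
      At 21: go left to 28.
        At 28: go left to 15.
          At 15: go left to 31.
            31 is a leaf — visit 31.
          Visit 15.
          At 15: go right to 2.
            2 is a leaf — visit 2.
        Visit 28.
        At 28: no right child.
      Visit 21.
      At 21: no right child.
    Visit 10.
    At 10: no right child.
Visit 35.
At 35: go right to 23.
  At 23: no left child.
  Visit 23.
  At 23: go right to 16.
    At 16: go left to 32.
      32 is a leaf — visit 32.
    Visit 16.
    At 16: no right child.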